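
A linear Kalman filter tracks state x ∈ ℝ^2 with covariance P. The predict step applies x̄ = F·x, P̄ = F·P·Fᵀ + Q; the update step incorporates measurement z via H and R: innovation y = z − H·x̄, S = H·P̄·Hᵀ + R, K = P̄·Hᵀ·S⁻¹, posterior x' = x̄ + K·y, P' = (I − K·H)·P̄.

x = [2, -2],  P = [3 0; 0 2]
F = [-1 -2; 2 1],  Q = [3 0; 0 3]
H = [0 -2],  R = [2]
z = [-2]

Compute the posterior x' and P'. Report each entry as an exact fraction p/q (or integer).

x' = [18/7, 36/35]
P' = [58/7 -2/7; -2/7 17/35]

x̄ = F·x = [2, 2]
P̄ = F·P·Fᵀ + Q = [14 -10; -10 17]
y = z − H·x̄ = [2]
S = H·P̄·Hᵀ + R = [70]
K = P̄·Hᵀ·S⁻¹ = [2/7; -17/35]
x' = x̄ + K·y = [18/7, 36/35]
P' = (I − K·H)·P̄ = [58/7 -2/7; -2/7 17/35]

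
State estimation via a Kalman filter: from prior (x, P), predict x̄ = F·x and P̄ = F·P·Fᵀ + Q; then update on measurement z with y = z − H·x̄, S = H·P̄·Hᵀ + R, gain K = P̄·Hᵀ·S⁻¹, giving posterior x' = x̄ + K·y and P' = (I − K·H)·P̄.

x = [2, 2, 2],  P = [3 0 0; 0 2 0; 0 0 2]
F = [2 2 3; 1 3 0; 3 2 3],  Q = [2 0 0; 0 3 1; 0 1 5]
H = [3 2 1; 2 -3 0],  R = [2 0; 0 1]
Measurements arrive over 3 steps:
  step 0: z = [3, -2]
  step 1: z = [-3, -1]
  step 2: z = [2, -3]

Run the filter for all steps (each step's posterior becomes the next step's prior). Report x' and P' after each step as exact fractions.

step 0: x' = [15586/43435, 38971/43435, 22473/86870], P' = [17004/43435 9454/43435 -54184/43435; 9454/43435 9844/43435 -37564/43435; -54184/43435 -37564/43435 256209/43435]
step 1: x' = [-661836397/1370237702, 41271628/685118851, -1886338775/1370237702], P' = [619917217/2055356553 314194702/2055356553 -1761168803/2055356553; 314194702/2055356553 369708502/2055356553 -1205378672/2055356553; -1761168803/2055356553 -1205378672/2055356553 8620577707/2055356553]
step 2: x' = [-4448540787617/142425404292628, 68044520924807/71212702146314, -4883655224195/142425404292628], P' = [21460394842525/71212702146314 5431800371207/35606351073157 -60909263355705/71212702146314; 5431800371207/35606351073157 6390800547590/35606351073157 -20811941537445/35606351073157; -60909263355705/71212702146314 -20811941537445/35606351073157 297974377810841/71212702146314]

step 0: x̄ = F·x = [14, 8, 16]
step 0: P̄ = F·P·Fᵀ + Q = [40 18 44; 18 24 22; 44 22 58]
step 0: y = z − H·x̄ = [-71, -6]
step 0: S = H·P̄·Hᵀ + R = [1084 28; 28 161]
step 0: K = P̄·Hᵀ·S⁻¹ = [1124/6205 5646/43435; 749/6205 -10624/43435; 2647/12410 4324/43435]
step 0: x' = x̄ + K·y = [15586/43435, 38971/43435, 22473/86870]
step 0: P' = (I − K·H)·P̄ = [17004/43435 9454/43435 -54184/43435; 9454/43435 9844/43435 -37564/43435; -54184/43435 -37564/43435 256209/43435]
step 1: x̄ = F·x = [285647/86870, 132499/43435, 316819/86870]
step 1: P̄ = F·P·Fᵀ + Q = [1474799/43435 -331924/43435 1278293/43435; -331924/43435 292629/43435 -243123/43435; 1278293/43435 -243123/43435 1402836/43435]
step 1: y = z − H·x̄ = [-982183/43435, 13683/8687]
step 1: S = H·P̄·Hᵀ + R = [18647591/43435 2407719/8687; 2407719/8687 2511876/8687]
step 1: K = P̄·Hᵀ·S⁻¹ = [121162042/685118851 297250328/2055356553; 79437073/685118851 -480736102/2055356553; 154385659/685118851 93798410/2055356553]
step 1: x' = x̄ + K·y = [-661836397/1370237702, 41271628/685118851, -1886338775/1370237702]
step 1: P' = (I − K·H)·P̄ = [619917217/2055356553 314194702/2055356553 -1761168803/2055356553; 314194702/2055356553 369708502/2055356553 -1205378672/2055356553; -1761168803/2055356553 -1205378672/2055356553 8620577707/2055356553]
step 2: x̄ = F·x = [-6817602607/1370237702, -414206629/1370237702, -3739719502/685118851]
step 2: P̄ = F·P·Fᵀ + Q = [52569403261/2055356553 -10160271395/2055356553 45043407584/2055356553; -10160271395/2055356553 11998531606/2055356553 -6542413519/2055356553; 45043407584/2055356553 -6542413519/2055356553 52524824995/2055356553]
step 2: y = z − H·x̄ = [31501135487/1370237702, 8281872221/1370237702]
step 2: S = H·P̄·Hᵀ + R = [699921828562/2055356553 403940642630/2055356553; 403940642630/2055356553 442243010791/2055356553]
step 2: K = P̄·Hᵀ·S⁻¹ = [12599561328349/71212702146314 5164993728904/35606351073157; 4132530335678/35606351073157 -8308800900356/35606351073157; 15999410796973/71212702146314 1526561256630/35606351073157]
step 2: x' = x̄ + K·y = [-4448540787617/142425404292628, 68044520924807/71212702146314, -4883655224195/142425404292628]
step 2: P' = (I − K·H)·P̄ = [21460394842525/71212702146314 5431800371207/35606351073157 -60909263355705/71212702146314; 5431800371207/35606351073157 6390800547590/35606351073157 -20811941537445/35606351073157; -60909263355705/71212702146314 -20811941537445/35606351073157 297974377810841/71212702146314]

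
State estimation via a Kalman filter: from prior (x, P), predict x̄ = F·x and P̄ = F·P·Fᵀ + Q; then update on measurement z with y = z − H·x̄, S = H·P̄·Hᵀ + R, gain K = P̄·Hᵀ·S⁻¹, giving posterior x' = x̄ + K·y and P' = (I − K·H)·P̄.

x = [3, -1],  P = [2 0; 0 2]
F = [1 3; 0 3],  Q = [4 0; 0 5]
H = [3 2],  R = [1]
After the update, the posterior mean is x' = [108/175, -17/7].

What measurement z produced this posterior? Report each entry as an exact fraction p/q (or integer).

z = [-3]

x̄ = F·x = [0, -3]
P̄ = F·P·Fᵀ + Q = [24 18; 18 23]
S = H·P̄·Hᵀ + R = [525]
K = P̄·Hᵀ·S⁻¹ = [36/175; 4/21]
x' − x̄ = [108/175, 4/7] = K·y
y = (KᵀK)⁻¹·Kᵀ·(x' − x̄) = [3]
z = y + H·x̄ = [3] + [-6] = [-3]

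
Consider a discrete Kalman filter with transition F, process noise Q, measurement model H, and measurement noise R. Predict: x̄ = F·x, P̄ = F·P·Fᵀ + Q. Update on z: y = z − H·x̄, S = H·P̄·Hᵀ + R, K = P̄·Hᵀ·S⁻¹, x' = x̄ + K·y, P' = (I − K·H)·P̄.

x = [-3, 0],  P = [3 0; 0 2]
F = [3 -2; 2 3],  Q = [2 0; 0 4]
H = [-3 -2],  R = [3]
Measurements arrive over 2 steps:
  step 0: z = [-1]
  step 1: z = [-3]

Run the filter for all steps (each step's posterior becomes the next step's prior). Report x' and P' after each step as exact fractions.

step 0: x' = [3/68, 11/34], P' = [4999/544 -3657/272; -3657/272 2775/136]
step 1: x' = [497215/864959, 549636/864959], P' = [6121933/864959 -8600316/864959; -8600316/864959 12674094/864959]

step 0: x̄ = F·x = [-9, -6]
step 0: P̄ = F·P·Fᵀ + Q = [37 6; 6 34]
step 0: y = z − H·x̄ = [-40]
step 0: S = H·P̄·Hᵀ + R = [544]
step 0: K = P̄·Hᵀ·S⁻¹ = [-123/544; -43/272]
step 0: x' = x̄ + K·y = [3/68, 11/34]
step 0: P' = (I − K·H)·P̄ = [4999/544 -3657/272; -3657/272 2775/136]
step 1: x̄ = F·x = [-35/68, 18/17]
step 1: P̄ = F·P·Fᵀ + Q = [178247/544 -9147/68; -9147/68 1072/17]
step 1: y = z − H·x̄ = [-165/68]
step 1: S = H·P̄·Hᵀ + R = [864959/544]
step 1: K = P̄·Hᵀ·S⁻¹ = [-388389/864959; 150920/864959]
step 1: x' = x̄ + K·y = [497215/864959, 549636/864959]
step 1: P' = (I − K·H)·P̄ = [6121933/864959 -8600316/864959; -8600316/864959 12674094/864959]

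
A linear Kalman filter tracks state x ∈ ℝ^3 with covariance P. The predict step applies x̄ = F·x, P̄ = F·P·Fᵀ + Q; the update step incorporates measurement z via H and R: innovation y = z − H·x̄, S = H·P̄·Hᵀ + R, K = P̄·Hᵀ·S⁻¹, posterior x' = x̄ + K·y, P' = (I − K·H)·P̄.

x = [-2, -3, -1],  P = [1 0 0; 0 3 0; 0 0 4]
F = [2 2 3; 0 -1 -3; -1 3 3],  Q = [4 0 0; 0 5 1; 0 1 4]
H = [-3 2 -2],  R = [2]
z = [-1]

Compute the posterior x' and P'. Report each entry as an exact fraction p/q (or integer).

x̄ = F·x = [-13, 6, -10]
P̄ = F·P·Fᵀ + Q = [56 -42 52; -42 44 -44; 52 -44 68]
y = z − H·x̄ = [-72]
S = H·P̄·Hᵀ + R = [2434]
K = P̄·Hᵀ·S⁻¹ = [-178/1217; 151/1217; -190/1217]
x' = x̄ + K·y = [-3005/1217, -3570/1217, 1510/1217]
P' = (I − K·H)·P̄ = [4784/1217 2642/1217 -4356/1217; 2642/1217 7946/1217 3832/1217; -4356/1217 3832/1217 10556/1217]

x' = [-3005/1217, -3570/1217, 1510/1217]
P' = [4784/1217 2642/1217 -4356/1217; 2642/1217 7946/1217 3832/1217; -4356/1217 3832/1217 10556/1217]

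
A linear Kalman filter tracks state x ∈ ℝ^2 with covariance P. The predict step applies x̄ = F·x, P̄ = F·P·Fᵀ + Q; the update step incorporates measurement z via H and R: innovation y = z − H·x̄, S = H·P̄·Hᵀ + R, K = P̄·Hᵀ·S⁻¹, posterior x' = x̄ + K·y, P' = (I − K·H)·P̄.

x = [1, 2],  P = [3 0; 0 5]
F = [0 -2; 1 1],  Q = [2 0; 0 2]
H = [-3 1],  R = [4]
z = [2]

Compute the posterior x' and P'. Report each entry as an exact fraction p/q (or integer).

x' = [-25/68, 37/34]
P' = [13/17 20/17; 20/17 70/17]

x̄ = F·x = [-4, 3]
P̄ = F·P·Fᵀ + Q = [22 -10; -10 10]
y = z − H·x̄ = [-13]
S = H·P̄·Hᵀ + R = [272]
K = P̄·Hᵀ·S⁻¹ = [-19/68; 5/34]
x' = x̄ + K·y = [-25/68, 37/34]
P' = (I − K·H)·P̄ = [13/17 20/17; 20/17 70/17]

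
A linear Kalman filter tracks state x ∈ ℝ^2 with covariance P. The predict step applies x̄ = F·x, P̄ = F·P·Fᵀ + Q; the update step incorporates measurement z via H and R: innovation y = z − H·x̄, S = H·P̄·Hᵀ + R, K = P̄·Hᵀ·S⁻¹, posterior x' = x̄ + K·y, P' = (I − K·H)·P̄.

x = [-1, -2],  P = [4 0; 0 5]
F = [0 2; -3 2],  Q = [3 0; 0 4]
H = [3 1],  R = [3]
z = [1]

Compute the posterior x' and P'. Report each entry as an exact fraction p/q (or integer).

x' = [-157/195, 43/13]
P' = [1049/390 -96/13; -96/13 300/13]

x̄ = F·x = [-4, -1]
P̄ = F·P·Fᵀ + Q = [23 20; 20 60]
y = z − H·x̄ = [14]
S = H·P̄·Hᵀ + R = [390]
K = P̄·Hᵀ·S⁻¹ = [89/390; 4/13]
x' = x̄ + K·y = [-157/195, 43/13]
P' = (I − K·H)·P̄ = [1049/390 -96/13; -96/13 300/13]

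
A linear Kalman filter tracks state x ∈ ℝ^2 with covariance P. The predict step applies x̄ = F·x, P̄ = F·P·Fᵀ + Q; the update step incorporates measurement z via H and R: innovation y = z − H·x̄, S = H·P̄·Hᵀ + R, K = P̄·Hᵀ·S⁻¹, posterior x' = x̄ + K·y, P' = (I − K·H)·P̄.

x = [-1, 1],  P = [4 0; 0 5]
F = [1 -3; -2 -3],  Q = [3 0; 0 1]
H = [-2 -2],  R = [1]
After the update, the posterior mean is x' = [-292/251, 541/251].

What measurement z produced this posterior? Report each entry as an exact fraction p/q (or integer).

z = [-2]

x̄ = F·x = [-4, -1]
P̄ = F·P·Fᵀ + Q = [52 37; 37 62]
S = H·P̄·Hᵀ + R = [753]
K = P̄·Hᵀ·S⁻¹ = [-178/753; -66/251]
x' − x̄ = [712/251, 792/251] = K·y
y = (KᵀK)⁻¹·Kᵀ·(x' − x̄) = [-12]
z = y + H·x̄ = [-12] + [10] = [-2]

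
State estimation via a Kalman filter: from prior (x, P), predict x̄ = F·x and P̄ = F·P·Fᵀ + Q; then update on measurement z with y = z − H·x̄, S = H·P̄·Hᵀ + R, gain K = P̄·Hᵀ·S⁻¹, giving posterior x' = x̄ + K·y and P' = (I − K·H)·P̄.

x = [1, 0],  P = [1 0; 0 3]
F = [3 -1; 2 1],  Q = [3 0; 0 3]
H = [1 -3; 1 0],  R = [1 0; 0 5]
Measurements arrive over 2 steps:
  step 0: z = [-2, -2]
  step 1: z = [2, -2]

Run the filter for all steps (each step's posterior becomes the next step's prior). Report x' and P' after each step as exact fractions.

step 0: x̄ = F·x = [3, 2]
step 0: P̄ = F·P·Fᵀ + Q = [15 3; 3 10]
step 0: y = z − H·x̄ = [1, -5]
step 0: S = H·P̄·Hᵀ + R = [88 6; 6 20]
step 0: K = P̄·Hᵀ·S⁻¹ = [15/862 321/431; -279/862 213/862]
step 0: x' = x̄ + K·y = [-609/862, 190/431]
step 0: P' = (I − K·H)·P̄ = [1605/431 1065/862; 1065/862 224/431]
step 1: x̄ = F·x = [-2207/862, -419/431]
step 1: P̄ = F·P·Fᵀ + Q = [12767/431 19877/862; 19877/862 10067/431]
step 1: y = z − H·x̄ = [1417/862, 483/862]
step 1: S = H·P̄·Hᵀ + R = [44170/431 -34097/862; -34097/862 14922/431]
step 1: K = P̄·Hᵀ·S⁻¹ = [-48710/488503 362303/488503; -1233601/3419521 124015/488503]
step 1: x' = x̄ + K·y = [-1127791/488503, -4865750/3419521]
step 1: P' = (I − K·H)·P̄ = [1811515/488503 620075/488503; 620075/488503 1858042/3419521]

step 0: x' = [-609/862, 190/431], P' = [1605/431 1065/862; 1065/862 224/431]
step 1: x' = [-1127791/488503, -4865750/3419521], P' = [1811515/488503 620075/488503; 620075/488503 1858042/3419521]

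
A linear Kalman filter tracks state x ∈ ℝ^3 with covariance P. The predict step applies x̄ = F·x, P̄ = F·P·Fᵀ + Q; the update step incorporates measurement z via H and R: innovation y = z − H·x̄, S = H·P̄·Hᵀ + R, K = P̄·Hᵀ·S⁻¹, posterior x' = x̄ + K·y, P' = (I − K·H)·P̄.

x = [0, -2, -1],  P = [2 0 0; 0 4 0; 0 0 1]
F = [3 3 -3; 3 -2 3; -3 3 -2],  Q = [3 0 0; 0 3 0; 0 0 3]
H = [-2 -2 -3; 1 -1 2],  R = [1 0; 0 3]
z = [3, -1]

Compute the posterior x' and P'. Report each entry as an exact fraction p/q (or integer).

x̄ = F·x = [-3, 1, -4]
P̄ = F·P·Fᵀ + Q = [66 -15 24; -15 46 -48; 24 -48 61]
y = z − H·x̄ = [-13, 11]
S = H·P̄·Hᵀ + R = [590 -526; -526 677]
K = P̄·Hᵀ·S⁻¹ = [-8324/20459 -2569/20459; -13534/61377 -24749/61377; 10649/122754 21725/61377]
x' = x̄ + K·y = [18576/20459, -11640/20459, -50501/40918]
P' = (I − K·H)·P̄ = [233319/20459 -27650/20459 -134338/20459; -27650/20459 47537/61377 28120/61377; -134338/20459 28120/61377 496309/122754]

x' = [18576/20459, -11640/20459, -50501/40918]
P' = [233319/20459 -27650/20459 -134338/20459; -27650/20459 47537/61377 28120/61377; -134338/20459 28120/61377 496309/122754]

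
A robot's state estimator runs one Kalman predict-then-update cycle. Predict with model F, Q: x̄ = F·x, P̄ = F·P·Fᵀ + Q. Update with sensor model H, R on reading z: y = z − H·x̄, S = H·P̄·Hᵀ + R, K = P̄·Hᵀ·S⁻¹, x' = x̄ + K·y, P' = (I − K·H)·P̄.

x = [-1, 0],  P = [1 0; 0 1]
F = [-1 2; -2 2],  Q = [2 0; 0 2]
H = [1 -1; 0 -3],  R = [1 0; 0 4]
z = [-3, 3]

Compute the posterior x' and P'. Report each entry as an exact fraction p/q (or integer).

x' = [-64/21, -79/105]
P' = [47/42 8/21; 8/21 44/105]

x̄ = F·x = [1, 2]
P̄ = F·P·Fᵀ + Q = [7 6; 6 10]
y = z − H·x̄ = [-2, 9]
S = H·P̄·Hᵀ + R = [6 12; 12 94]
K = P̄·Hᵀ·S⁻¹ = [31/42 -2/7; -4/105 -11/35]
x' = x̄ + K·y = [-64/21, -79/105]
P' = (I − K·H)·P̄ = [47/42 8/21; 8/21 44/105]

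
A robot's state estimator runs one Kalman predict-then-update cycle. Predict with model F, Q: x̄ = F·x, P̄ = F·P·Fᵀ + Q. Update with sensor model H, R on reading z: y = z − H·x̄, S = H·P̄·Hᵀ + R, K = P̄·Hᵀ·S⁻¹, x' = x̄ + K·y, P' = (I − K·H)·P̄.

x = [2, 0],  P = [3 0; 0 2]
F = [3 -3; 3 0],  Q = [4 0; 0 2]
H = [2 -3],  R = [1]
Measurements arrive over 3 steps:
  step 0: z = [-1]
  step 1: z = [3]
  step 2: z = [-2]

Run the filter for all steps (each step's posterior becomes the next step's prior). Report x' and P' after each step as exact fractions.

step 0: x̄ = F·x = [6, 6]
step 0: P̄ = F·P·Fᵀ + Q = [49 27; 27 29]
step 0: y = z − H·x̄ = [5]
step 0: S = H·P̄·Hᵀ + R = [134]
step 0: K = P̄·Hᵀ·S⁻¹ = [17/134; -33/134]
step 0: x' = x̄ + K·y = [889/134, 639/134]
step 0: P' = (I − K·H)·P̄ = [6277/134 4179/134; 4179/134 2797/134]
step 1: x̄ = F·x = [375/67, 2667/134]
step 1: P̄ = F·P·Fᵀ + Q = [3490/67 9441/67; 9441/67 56761/134]
step 1: y = z − H·x̄ = [6903/134]
step 1: S = H·P̄·Hᵀ + R = [312319/134]
step 1: K = P̄·Hᵀ·S⁻¹ = [-6098/44617; -132519/312319]
step 1: x' = x̄ + K·y = [-64416/44617, -610626/312319]
step 1: P' = (I − K·H)·P̄ = [381548/44617 256398/44617; 256398/44617 1240697/312319]
step 2: x̄ = F·x = [479142/312319, -193248/44617]
step 2: P̄ = F·P·Fᵀ + Q = [4146925/312319 1126350/44617; 1126350/44617 3523166/44617]
step 2: y = z − H·x̄ = [-5641130/312319]
step 2: S = H·P̄·Hᵀ + R = [144246077/312319]
step 2: K = P̄·Hᵀ·S⁻¹ = [-15359500/144246077; -58217586/144246077]
step 2: x' = x̄ + K·y = [498718586/144246077, 426762732/144246077]
step 2: P' = (I − K·H)·P̄ = [1159914775/144246077 778396350/144246077; 778396350/144246077 538336762/144246077]

step 0: x' = [889/134, 639/134], P' = [6277/134 4179/134; 4179/134 2797/134]
step 1: x' = [-64416/44617, -610626/312319], P' = [381548/44617 256398/44617; 256398/44617 1240697/312319]
step 2: x' = [498718586/144246077, 426762732/144246077], P' = [1159914775/144246077 778396350/144246077; 778396350/144246077 538336762/144246077]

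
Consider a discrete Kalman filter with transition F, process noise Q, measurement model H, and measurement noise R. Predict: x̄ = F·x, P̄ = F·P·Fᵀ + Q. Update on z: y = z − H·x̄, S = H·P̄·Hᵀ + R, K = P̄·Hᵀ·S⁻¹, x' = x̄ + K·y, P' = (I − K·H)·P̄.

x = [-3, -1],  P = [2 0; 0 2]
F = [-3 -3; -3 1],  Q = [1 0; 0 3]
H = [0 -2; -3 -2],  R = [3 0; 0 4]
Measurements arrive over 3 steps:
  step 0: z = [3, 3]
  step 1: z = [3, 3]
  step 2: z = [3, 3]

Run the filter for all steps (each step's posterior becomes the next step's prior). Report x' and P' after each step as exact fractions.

step 0: x' = [945/27539, -38508/27539], P' = [20240/27539 -12582/27539; -12582/27539 19365/27539]
step 1: x' = [640839/1213418, -4525321/2426836], P' = [1585687/2426836 -1938855/4853672; -1938855/4853672 6393223/9707344]
step 2: x' = [17244272205/27997582741, -55554242535/27997582741], P' = [18261309220/27997582741 -11143069668/27997582741; -11143069668/27997582741 18368497920/27997582741]

step 0: x̄ = F·x = [12, 8]
step 0: P̄ = F·P·Fᵀ + Q = [37 12; 12 23]
step 0: y = z − H·x̄ = [19, 55]
step 0: S = H·P̄·Hᵀ + R = [95 164; 164 573]
step 0: K = P̄·Hᵀ·S⁻¹ = [8388/27539 -8889/27539; -12910/27539 -246/27539]
step 0: x' = x̄ + K·y = [945/27539, -38508/27539]
step 0: P' = (I − K·H)·P̄ = [20240/27539 -12582/27539; -12582/27539 19365/27539]
step 1: x̄ = F·x = [112689/27539, -41343/27539]
step 1: P̄ = F·P·Fᵀ + Q = [157508/27539 48573/27539; 48573/27539 359634/27539]
step 1: y = z − H·x̄ = [-69/27539, 337998/27539]
step 1: S = H·P̄·Hᵀ + R = [1521153/27539 1729974/27539; 1729974/27539 3549140/27539]
step 1: K = P̄·Hᵀ·S⁻¹ = [646285/2426836 -1409103/4853672; -6393223/14561016 -288329/9707344]
step 1: x' = x̄ + K·y = [640839/1213418, -4525321/2426836]
step 1: P' = (I − K·H)·P̄ = [1585687/2426836 -1938855/4853672; -1938855/4853672 6393223/9707344]
step 2: x̄ = F·x = [9730929/2426836, -8370355/2426836]
step 2: P̄ = F·P·Fᵀ + Q = [54532303/9707344 14638803/9707344; 14638803/9707344 115866247/9707344]
step 2: y = z − H·x̄ = [-4730101/1213418, 19732585/2426836]
step 2: S = H·P̄·Hᵀ + R = [123146755/2426836 275648903/4853672; 275648903/4853672 1168750727/9707344]
step 2: K = P̄·Hᵀ·S⁻¹ = [7428713112/27997582741 -8124447081/27997582741; -12245665280/27997582741 -826946709/27997582741]
step 2: x' = x̄ + K·y = [17244272205/27997582741, -55554242535/27997582741]
step 2: P' = (I − K·H)·P̄ = [18261309220/27997582741 -11143069668/27997582741; -11143069668/27997582741 18368497920/27997582741]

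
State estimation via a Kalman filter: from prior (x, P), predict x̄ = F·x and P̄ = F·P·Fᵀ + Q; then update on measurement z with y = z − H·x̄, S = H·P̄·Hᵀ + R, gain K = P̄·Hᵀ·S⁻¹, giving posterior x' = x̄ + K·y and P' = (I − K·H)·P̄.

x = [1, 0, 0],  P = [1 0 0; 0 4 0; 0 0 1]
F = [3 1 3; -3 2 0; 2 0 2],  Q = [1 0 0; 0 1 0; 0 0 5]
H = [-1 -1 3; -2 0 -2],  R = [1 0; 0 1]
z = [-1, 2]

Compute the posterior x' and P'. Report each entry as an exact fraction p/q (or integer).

x̄ = F·x = [3, -3, 2]
P̄ = F·P·Fᵀ + Q = [23 -1 12; -1 26 -6; 12 -6 13]
y = z − H·x̄ = [-7, 12]
S = H·P̄·Hᵀ + R = [129 -94; -94 241]
K = P̄·Hᵀ·S⁻¹ = [-458/3179 -1102/3179; -9047/22253 -2236/22253; 3253/22253 -3348/22253]
x' = x̄ + K·y = [-481/3179, -30262/22253, -18441/22253]
P' = (I − K·H)·P̄ = [2389/3179 -7445/3179 -1838/3179; -7445/3179 220861/22253 53233/22253; -1838/3179 53233/22253 14540/22253]

x' = [-481/3179, -30262/22253, -18441/22253]
P' = [2389/3179 -7445/3179 -1838/3179; -7445/3179 220861/22253 53233/22253; -1838/3179 53233/22253 14540/22253]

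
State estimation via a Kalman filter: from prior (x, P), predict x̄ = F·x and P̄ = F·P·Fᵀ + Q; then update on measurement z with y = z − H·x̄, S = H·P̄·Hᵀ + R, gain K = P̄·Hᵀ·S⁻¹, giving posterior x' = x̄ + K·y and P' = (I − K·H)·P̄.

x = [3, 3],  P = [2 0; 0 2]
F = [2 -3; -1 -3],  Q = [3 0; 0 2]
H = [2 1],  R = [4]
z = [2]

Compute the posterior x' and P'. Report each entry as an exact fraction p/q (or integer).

x̄ = F·x = [-3, -12]
P̄ = F·P·Fᵀ + Q = [29 14; 14 22]
y = z − H·x̄ = [20]
S = H·P̄·Hᵀ + R = [198]
K = P̄·Hᵀ·S⁻¹ = [4/11; 25/99]
x' = x̄ + K·y = [47/11, -688/99]
P' = (I − K·H)·P̄ = [31/11 -46/11; -46/11 928/99]

x' = [47/11, -688/99]
P' = [31/11 -46/11; -46/11 928/99]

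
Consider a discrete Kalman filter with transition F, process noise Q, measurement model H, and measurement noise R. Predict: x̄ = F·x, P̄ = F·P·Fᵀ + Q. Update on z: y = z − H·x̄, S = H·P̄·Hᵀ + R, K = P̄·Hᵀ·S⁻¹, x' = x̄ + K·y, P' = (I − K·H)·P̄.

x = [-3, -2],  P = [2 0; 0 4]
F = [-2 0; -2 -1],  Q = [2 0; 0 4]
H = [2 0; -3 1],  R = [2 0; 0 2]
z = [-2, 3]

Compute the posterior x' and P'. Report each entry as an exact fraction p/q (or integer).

x' = [-79/146, 118/73]
P' = [29/73 76/73; 76/73 320/73]

x̄ = F·x = [6, 8]
P̄ = F·P·Fᵀ + Q = [10 8; 8 16]
y = z − H·x̄ = [-14, 13]
S = H·P̄·Hᵀ + R = [42 -44; -44 60]
K = P̄·Hᵀ·S⁻¹ = [29/73 -11/146; 76/73 46/73]
x' = x̄ + K·y = [-79/146, 118/73]
P' = (I − K·H)·P̄ = [29/73 76/73; 76/73 320/73]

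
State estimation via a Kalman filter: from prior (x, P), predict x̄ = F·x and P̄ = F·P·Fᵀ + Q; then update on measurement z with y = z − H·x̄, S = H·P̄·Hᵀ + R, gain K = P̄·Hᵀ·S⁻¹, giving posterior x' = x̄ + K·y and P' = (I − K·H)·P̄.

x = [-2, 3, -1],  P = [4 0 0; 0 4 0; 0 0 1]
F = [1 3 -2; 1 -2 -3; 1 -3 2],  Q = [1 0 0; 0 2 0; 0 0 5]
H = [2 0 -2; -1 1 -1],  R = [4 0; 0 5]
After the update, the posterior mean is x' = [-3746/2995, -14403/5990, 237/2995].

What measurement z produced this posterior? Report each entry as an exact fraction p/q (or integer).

z = [-3, -2]

x̄ = F·x = [9, -5, -13]
P̄ = F·P·Fᵀ + Q = [45 -14 -36; -14 31 22; -36 22 49]
S = H·P̄·Hᵀ + R = [668 -64; -64 42]
K = P̄·Hᵀ·S⁻¹ = [1333/5990 -1249/5990; -194/2995 2689/5990; -1641/5990 -1217/5990]
x' − x̄ = [-30701/2995, 15547/5990, 39172/2995] = K·y
y = (KᵀK)⁻¹·Kᵀ·(x' − x̄) = [-47, -1]
z = y + H·x̄ = [-47, -1] + [44, -1] = [-3, -2]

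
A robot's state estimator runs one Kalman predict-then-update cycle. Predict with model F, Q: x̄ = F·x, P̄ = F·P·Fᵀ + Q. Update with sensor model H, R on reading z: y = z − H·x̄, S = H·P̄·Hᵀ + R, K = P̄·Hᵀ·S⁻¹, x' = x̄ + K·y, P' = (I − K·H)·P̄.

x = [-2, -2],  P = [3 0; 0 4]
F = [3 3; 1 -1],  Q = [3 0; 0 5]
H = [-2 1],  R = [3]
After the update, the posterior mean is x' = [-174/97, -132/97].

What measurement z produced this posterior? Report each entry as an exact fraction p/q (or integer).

z = [2]

x̄ = F·x = [-12, 0]
P̄ = F·P·Fᵀ + Q = [66 -3; -3 12]
S = H·P̄·Hᵀ + R = [291]
K = P̄·Hᵀ·S⁻¹ = [-45/97; 6/97]
x' − x̄ = [990/97, -132/97] = K·y
y = (KᵀK)⁻¹·Kᵀ·(x' − x̄) = [-22]
z = y + H·x̄ = [-22] + [24] = [2]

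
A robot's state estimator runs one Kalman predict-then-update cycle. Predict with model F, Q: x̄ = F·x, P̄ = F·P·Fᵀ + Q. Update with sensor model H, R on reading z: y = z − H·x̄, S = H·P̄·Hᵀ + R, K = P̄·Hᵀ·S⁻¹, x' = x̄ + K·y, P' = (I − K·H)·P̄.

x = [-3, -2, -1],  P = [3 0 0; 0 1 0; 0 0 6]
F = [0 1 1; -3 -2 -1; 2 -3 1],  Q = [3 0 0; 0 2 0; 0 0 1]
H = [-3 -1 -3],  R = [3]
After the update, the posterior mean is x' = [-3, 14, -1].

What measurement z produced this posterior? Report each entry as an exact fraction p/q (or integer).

x̄ = F·x = [-3, 14, -1]
P̄ = F·P·Fᵀ + Q = [10 -8 3; -8 39 -18; 3 -18 28]
S = H·P̄·Hᵀ + R = [282]
K = P̄·Hᵀ·S⁻¹ = [-31/282; 13/94; -25/94]
x' − x̄ = [0, 0, 0] = K·y
y = (KᵀK)⁻¹·Kᵀ·(x' − x̄) = [0]
z = y + H·x̄ = [0] + [-2] = [-2]

z = [-2]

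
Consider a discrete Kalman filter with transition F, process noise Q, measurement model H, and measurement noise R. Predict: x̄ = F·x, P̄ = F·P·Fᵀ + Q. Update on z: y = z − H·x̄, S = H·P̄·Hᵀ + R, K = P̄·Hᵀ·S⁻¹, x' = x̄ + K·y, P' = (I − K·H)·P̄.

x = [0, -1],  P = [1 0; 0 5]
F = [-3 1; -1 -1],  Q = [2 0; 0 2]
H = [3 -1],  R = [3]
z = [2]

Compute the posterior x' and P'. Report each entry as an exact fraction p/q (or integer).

x̄ = F·x = [-1, 1]
P̄ = F·P·Fᵀ + Q = [16 -2; -2 8]
y = z − H·x̄ = [6]
S = H·P̄·Hᵀ + R = [167]
K = P̄·Hᵀ·S⁻¹ = [50/167; -14/167]
x' = x̄ + K·y = [133/167, 83/167]
P' = (I − K·H)·P̄ = [172/167 366/167; 366/167 1140/167]

x' = [133/167, 83/167]
P' = [172/167 366/167; 366/167 1140/167]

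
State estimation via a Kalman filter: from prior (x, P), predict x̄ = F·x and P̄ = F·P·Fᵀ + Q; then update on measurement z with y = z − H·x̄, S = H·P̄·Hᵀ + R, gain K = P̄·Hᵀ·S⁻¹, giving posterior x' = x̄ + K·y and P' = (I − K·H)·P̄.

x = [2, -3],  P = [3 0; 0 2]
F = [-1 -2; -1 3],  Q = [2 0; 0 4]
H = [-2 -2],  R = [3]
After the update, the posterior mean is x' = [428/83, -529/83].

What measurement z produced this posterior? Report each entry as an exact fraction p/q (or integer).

x̄ = F·x = [4, -11]
P̄ = F·P·Fᵀ + Q = [13 -9; -9 25]
S = H·P̄·Hᵀ + R = [83]
K = P̄·Hᵀ·S⁻¹ = [-8/83; -32/83]
x' − x̄ = [96/83, 384/83] = K·y
y = (KᵀK)⁻¹·Kᵀ·(x' − x̄) = [-12]
z = y + H·x̄ = [-12] + [14] = [2]

z = [2]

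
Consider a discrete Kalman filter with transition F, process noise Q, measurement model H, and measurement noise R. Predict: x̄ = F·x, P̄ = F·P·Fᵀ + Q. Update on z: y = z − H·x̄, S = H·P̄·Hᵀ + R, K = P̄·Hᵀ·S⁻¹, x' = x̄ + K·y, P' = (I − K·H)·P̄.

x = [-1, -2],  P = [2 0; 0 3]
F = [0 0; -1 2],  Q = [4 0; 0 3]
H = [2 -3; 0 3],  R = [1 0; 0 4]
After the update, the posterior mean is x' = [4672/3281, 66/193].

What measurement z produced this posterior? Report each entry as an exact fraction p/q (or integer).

z = [2, 2]

x̄ = F·x = [0, -3]
P̄ = F·P·Fᵀ + Q = [4 0; 0 17]
S = H·P̄·Hᵀ + R = [170 -153; -153 157]
K = P̄·Hᵀ·S⁻¹ = [1256/3281 72/193; -12/193 51/193]
x' − x̄ = [4672/3281, 645/193] = K·y
y = (KᵀK)⁻¹·Kᵀ·(x' − x̄) = [-7, 11]
z = y + H·x̄ = [-7, 11] + [9, -9] = [2, 2]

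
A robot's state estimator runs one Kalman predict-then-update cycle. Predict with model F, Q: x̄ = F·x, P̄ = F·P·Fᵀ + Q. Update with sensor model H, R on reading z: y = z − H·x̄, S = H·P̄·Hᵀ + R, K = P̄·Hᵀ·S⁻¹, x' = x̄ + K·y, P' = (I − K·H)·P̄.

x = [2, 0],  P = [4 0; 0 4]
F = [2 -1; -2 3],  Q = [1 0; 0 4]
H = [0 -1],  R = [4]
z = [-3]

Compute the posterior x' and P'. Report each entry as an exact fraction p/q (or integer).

x̄ = F·x = [4, -4]
P̄ = F·P·Fᵀ + Q = [21 -28; -28 56]
y = z − H·x̄ = [-7]
S = H·P̄·Hᵀ + R = [60]
K = P̄·Hᵀ·S⁻¹ = [7/15; -14/15]
x' = x̄ + K·y = [11/15, 38/15]
P' = (I − K·H)·P̄ = [119/15 -28/15; -28/15 56/15]

x' = [11/15, 38/15]
P' = [119/15 -28/15; -28/15 56/15]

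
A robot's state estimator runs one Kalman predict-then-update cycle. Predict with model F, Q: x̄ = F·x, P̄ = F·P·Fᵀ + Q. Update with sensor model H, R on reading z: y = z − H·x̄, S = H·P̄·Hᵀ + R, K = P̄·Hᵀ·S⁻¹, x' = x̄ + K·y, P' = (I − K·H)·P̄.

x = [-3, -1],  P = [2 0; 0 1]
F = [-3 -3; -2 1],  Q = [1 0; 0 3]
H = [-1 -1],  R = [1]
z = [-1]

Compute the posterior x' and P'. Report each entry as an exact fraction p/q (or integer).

x̄ = F·x = [12, 5]
P̄ = F·P·Fᵀ + Q = [28 9; 9 12]
y = z − H·x̄ = [16]
S = H·P̄·Hᵀ + R = [59]
K = P̄·Hᵀ·S⁻¹ = [-37/59; -21/59]
x' = x̄ + K·y = [116/59, -41/59]
P' = (I − K·H)·P̄ = [283/59 -246/59; -246/59 267/59]

x' = [116/59, -41/59]
P' = [283/59 -246/59; -246/59 267/59]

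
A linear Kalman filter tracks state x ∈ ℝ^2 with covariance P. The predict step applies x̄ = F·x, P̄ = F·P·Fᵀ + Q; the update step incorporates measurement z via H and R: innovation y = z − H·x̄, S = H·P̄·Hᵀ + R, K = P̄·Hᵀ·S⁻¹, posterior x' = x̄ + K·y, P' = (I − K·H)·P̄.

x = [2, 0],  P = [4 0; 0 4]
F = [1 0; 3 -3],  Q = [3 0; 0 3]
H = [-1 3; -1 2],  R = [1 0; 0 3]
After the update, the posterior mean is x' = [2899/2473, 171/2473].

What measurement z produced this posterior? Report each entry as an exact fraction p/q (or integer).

z = [-1, -1]

x̄ = F·x = [2, 6]
P̄ = F·P·Fᵀ + Q = [7 12; 12 75]
S = H·P̄·Hᵀ + R = [611 397; 397 262]
K = P̄·Hᵀ·S⁻¹ = [849/2473 -1126/2473; 1020/2473 -243/2473]
x' − x̄ = [-2047/2473, -14667/2473] = K·y
y = (KᵀK)⁻¹·Kᵀ·(x' − x̄) = [-17, -11]
z = y + H·x̄ = [-17, -11] + [16, 10] = [-1, -1]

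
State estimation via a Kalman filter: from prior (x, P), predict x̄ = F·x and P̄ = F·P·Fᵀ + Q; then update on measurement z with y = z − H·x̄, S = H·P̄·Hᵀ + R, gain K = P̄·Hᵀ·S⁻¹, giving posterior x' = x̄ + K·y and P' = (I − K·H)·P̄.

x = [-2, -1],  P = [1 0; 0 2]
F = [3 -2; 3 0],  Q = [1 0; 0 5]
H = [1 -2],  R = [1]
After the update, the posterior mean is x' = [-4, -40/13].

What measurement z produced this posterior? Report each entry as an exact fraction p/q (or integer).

z = [2]

x̄ = F·x = [-4, -6]
P̄ = F·P·Fᵀ + Q = [18 9; 9 14]
S = H·P̄·Hᵀ + R = [39]
K = P̄·Hᵀ·S⁻¹ = [0; -19/39]
x' − x̄ = [0, 38/13] = K·y
y = (KᵀK)⁻¹·Kᵀ·(x' − x̄) = [-6]
z = y + H·x̄ = [-6] + [8] = [2]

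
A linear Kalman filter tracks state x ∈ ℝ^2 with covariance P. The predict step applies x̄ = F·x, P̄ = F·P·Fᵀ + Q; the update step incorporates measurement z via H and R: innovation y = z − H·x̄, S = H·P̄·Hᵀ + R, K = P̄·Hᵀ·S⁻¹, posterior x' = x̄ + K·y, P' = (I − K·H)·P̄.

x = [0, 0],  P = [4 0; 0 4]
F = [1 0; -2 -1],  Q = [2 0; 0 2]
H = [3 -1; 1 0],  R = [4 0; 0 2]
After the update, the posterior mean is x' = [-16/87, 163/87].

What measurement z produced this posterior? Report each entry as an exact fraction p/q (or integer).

x̄ = F·x = [0, 0]
P̄ = F·P·Fᵀ + Q = [6 -8; -8 22]
S = H·P̄·Hᵀ + R = [128 26; 26 8]
K = P̄·Hᵀ·S⁻¹ = [13/87 23/87; -40/87 43/87]
x' − x̄ = [-16/87, 163/87] = K·y
y = (KᵀK)⁻¹·Kᵀ·(x' − x̄) = [-3, 1]
z = y + H·x̄ = [-3, 1] + [0, 0] = [-3, 1]

z = [-3, 1]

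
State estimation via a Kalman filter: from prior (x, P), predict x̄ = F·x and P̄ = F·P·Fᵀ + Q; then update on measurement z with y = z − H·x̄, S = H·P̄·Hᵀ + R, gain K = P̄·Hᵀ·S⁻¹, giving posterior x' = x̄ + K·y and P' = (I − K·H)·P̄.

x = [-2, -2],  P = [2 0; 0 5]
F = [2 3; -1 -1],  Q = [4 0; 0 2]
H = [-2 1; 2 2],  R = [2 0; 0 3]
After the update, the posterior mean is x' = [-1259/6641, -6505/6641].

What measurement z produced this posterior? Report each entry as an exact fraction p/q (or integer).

x̄ = F·x = [-10, 4]
P̄ = F·P·Fᵀ + Q = [57 -19; -19 9]
S = H·P̄·Hᵀ + R = [315 -172; -172 115]
K = P̄·Hᵀ·S⁻¹ = [-2223/6641 1064/6641; 1965/6641 1784/6641]
x' − x̄ = [65151/6641, -33069/6641] = K·y
y = (KᵀK)⁻¹·Kᵀ·(x' − x̄) = [-25, 9]
z = y + H·x̄ = [-25, 9] + [24, -12] = [-1, -3]

z = [-1, -3]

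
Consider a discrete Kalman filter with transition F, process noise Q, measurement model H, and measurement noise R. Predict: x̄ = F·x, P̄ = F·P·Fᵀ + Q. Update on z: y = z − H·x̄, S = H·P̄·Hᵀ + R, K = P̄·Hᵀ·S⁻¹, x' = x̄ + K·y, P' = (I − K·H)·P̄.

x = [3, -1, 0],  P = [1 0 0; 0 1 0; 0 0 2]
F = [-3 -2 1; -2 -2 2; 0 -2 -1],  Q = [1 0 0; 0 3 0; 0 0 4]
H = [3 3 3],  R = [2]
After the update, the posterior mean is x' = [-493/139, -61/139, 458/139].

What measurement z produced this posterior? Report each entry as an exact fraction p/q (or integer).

x̄ = F·x = [-7, -4, 2]
P̄ = F·P·Fᵀ + Q = [16 14 2; 14 19 0; 2 0 10]
S = H·P̄·Hᵀ + R = [695]
K = P̄·Hᵀ·S⁻¹ = [96/695; 99/695; 36/695]
x' − x̄ = [480/139, 495/139, 180/139] = K·y
y = (KᵀK)⁻¹·Kᵀ·(x' − x̄) = [25]
z = y + H·x̄ = [25] + [-27] = [-2]

z = [-2]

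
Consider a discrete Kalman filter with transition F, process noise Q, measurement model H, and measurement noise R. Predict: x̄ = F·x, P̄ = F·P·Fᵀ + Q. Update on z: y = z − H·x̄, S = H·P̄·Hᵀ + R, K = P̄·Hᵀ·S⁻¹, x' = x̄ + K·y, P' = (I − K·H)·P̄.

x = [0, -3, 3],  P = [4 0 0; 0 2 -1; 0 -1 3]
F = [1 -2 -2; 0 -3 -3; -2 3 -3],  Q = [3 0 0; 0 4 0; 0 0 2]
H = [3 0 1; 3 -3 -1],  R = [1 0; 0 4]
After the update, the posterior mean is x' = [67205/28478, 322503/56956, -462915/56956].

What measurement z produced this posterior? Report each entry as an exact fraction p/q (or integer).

z = [-1, -2]

x̄ = F·x = [0, 0, -18]
P̄ = F·P·Fᵀ + Q = [19 18 -2; 18 31 9; -2 9 81]
S = H·P̄·Hᵀ + R = [241 -99; -99 277]
K = P̄·Hᵀ·S⁻¹ = [7865/28478 3325/28478; 12699/56956 -5331/56956; 9489/56956 -20049/56956]
x' − x̄ = [67205/28478, 322503/56956, 562293/56956] = K·y
y = (KᵀK)⁻¹·Kᵀ·(x' − x̄) = [17, -20]
z = y + H·x̄ = [17, -20] + [-18, 18] = [-1, -2]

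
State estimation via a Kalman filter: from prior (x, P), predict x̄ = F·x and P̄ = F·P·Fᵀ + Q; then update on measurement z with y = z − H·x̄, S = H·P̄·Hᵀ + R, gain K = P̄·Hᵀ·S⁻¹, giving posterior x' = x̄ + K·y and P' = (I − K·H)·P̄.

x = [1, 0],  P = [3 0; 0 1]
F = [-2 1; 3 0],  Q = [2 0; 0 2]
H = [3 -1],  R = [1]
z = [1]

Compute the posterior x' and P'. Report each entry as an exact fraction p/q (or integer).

x' = [4/13, -11/273]
P' = [6/13 15/13; 15/13 1028/273]

x̄ = F·x = [-2, 3]
P̄ = F·P·Fᵀ + Q = [15 -18; -18 29]
y = z − H·x̄ = [10]
S = H·P̄·Hᵀ + R = [273]
K = P̄·Hᵀ·S⁻¹ = [3/13; -83/273]
x' = x̄ + K·y = [4/13, -11/273]
P' = (I − K·H)·P̄ = [6/13 15/13; 15/13 1028/273]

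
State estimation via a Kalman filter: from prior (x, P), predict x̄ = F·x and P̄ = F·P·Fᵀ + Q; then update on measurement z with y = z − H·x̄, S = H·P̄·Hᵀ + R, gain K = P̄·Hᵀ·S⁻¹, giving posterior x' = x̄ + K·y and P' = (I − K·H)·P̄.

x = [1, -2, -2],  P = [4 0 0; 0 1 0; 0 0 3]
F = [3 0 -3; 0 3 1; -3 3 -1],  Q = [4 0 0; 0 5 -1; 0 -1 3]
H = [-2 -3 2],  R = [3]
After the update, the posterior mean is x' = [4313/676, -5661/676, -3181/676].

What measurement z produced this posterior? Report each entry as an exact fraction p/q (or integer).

z = [3]

x̄ = F·x = [9, -8, -7]
P̄ = F·P·Fᵀ + Q = [67 -9 -27; -9 17 5; -27 5 51]
S = H·P̄·Hᵀ + R = [676]
K = P̄·Hᵀ·S⁻¹ = [-161/676; -23/676; 141/676]
x' − x̄ = [-1771/676, -253/676, 1551/676] = K·y
y = (KᵀK)⁻¹·Kᵀ·(x' − x̄) = [11]
z = y + H·x̄ = [11] + [-8] = [3]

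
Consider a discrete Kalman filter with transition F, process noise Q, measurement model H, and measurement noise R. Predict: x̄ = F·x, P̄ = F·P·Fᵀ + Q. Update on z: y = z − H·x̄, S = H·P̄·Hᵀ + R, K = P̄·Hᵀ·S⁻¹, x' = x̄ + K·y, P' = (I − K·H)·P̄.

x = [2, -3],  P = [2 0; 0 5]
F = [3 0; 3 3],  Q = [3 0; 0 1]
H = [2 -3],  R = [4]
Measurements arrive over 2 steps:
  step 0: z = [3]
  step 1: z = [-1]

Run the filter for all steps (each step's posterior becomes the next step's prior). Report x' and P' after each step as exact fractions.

step 0: x' = [363/56, 183/56], P' = [579/28 387/28; 387/28 271/28]
step 1: x' = [41361/9752, 15591/4876], P' = [324681/24380 113391/12190; 113391/12190 42221/6095]

step 0: x̄ = F·x = [6, -3]
step 0: P̄ = F·P·Fᵀ + Q = [21 18; 18 64]
step 0: y = z − H·x̄ = [-18]
step 0: S = H·P̄·Hᵀ + R = [448]
step 0: K = P̄·Hᵀ·S⁻¹ = [-3/112; -39/112]
step 0: x' = x̄ + K·y = [363/56, 183/56]
step 0: P' = (I − K·H)·P̄ = [579/28 387/28; 387/28 271/28]
step 1: x̄ = F·x = [1089/56, 117/4]
step 1: P̄ = F·P·Fᵀ + Q = [5295/28 621/2; 621/2 523]
step 1: y = z − H·x̄ = [335/7]
step 1: S = H·P̄·Hᵀ + R = [12190/7]
step 1: K = P̄·Hᵀ·S⁻¹ = [-3873/12190; -3318/6095]
step 1: x' = x̄ + K·y = [41361/9752, 15591/4876]
step 1: P' = (I − K·H)·P̄ = [324681/24380 113391/12190; 113391/12190 42221/6095]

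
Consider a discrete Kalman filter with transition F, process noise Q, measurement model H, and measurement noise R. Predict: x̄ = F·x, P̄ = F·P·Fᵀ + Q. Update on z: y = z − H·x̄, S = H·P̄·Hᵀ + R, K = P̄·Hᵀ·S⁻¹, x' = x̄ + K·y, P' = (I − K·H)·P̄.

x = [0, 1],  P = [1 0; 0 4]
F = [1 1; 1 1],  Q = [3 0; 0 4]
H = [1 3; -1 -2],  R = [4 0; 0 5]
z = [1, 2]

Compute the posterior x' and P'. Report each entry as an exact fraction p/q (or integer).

x' = [-35/153, 4/51]
P' = [1009/306 -109/102; -109/102 67/102]

x̄ = F·x = [1, 1]
P̄ = F·P·Fᵀ + Q = [8 5; 5 9]
y = z − H·x̄ = [-3, 5]
S = H·P̄·Hᵀ + R = [123 -87; -87 69]
K = P̄·Hᵀ·S⁻¹ = [7/306 -71/306; 23/102 -5/102]
x' = x̄ + K·y = [-35/153, 4/51]
P' = (I − K·H)·P̄ = [1009/306 -109/102; -109/102 67/102]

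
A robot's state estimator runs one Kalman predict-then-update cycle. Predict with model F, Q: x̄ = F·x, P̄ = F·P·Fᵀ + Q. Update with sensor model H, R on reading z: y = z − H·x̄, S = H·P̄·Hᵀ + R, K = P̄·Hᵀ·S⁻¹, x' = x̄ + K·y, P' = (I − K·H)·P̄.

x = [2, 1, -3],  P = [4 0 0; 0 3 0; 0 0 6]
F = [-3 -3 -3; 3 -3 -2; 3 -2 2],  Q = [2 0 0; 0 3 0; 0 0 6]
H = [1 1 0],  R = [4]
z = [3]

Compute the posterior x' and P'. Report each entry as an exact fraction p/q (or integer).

x' = [-292/89, 567/89, -130/89]
P' = [10457/267 -3291/89 -3638/89; -3291/89 3447/89 3606/89; -3638/89 3606/89 6750/89]

x̄ = F·x = [0, 9, -2]
P̄ = F·P·Fᵀ + Q = [119 27 -54; 27 90 30; -54 30 78]
y = z − H·x̄ = [-6]
S = H·P̄·Hᵀ + R = [267]
K = P̄·Hᵀ·S⁻¹ = [146/267; 39/89; -8/89]
x' = x̄ + K·y = [-292/89, 567/89, -130/89]
P' = (I − K·H)·P̄ = [10457/267 -3291/89 -3638/89; -3291/89 3447/89 3606/89; -3638/89 3606/89 6750/89]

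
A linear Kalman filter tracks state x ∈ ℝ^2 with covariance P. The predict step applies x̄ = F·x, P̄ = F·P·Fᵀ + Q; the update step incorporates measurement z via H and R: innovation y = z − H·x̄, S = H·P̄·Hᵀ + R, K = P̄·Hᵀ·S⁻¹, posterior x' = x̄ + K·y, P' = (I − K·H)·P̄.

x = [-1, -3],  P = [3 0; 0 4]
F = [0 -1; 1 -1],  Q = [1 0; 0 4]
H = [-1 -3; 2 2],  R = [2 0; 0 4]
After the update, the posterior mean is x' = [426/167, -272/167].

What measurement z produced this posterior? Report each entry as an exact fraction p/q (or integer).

z = [3, 3]

x̄ = F·x = [3, 2]
P̄ = F·P·Fᵀ + Q = [5 4; 4 11]
S = H·P̄·Hᵀ + R = [130 -108; -108 100]
K = P̄·Hᵀ·S⁻¹ = [61/334 63/167; -115/334 -12/167]
x' − x̄ = [-75/167, -606/167] = K·y
y = (KᵀK)⁻¹·Kᵀ·(x' − x̄) = [12, -7]
z = y + H·x̄ = [12, -7] + [-9, 10] = [3, 3]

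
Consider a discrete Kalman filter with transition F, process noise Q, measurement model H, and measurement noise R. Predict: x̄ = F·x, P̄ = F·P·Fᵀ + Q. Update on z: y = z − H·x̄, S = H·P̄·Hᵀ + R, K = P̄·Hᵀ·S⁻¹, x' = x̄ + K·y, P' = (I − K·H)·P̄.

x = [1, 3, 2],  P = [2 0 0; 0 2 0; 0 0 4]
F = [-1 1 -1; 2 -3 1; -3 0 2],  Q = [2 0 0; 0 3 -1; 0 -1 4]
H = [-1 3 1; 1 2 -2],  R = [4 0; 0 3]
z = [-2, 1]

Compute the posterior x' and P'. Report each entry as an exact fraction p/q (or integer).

x' = [-163906/105079, -63385/105079, -191957/105079]
P' = [297638/105079 23298/105079 171592/105079; 23298/105079 32107/105079 24049/105079; 171592/105079 24049/105079 167769/105079]

x̄ = F·x = [0, -5, 1]
P̄ = F·P·Fᵀ + Q = [10 -14 -2; -14 33 -5; -2 -5 38]
y = z − H·x̄ = [12, 13]
S = H·P̄·Hᵀ + R = [407 112; 112 289]
K = P̄·Hᵀ·S⁻¹ = [-14038/105079 350/105079; 24268/105079 13138/105079; 17081/105079 -38616/105079]
x' = x̄ + K·y = [-163906/105079, -63385/105079, -191957/105079]
P' = (I − K·H)·P̄ = [297638/105079 23298/105079 171592/105079; 23298/105079 32107/105079 24049/105079; 171592/105079 24049/105079 167769/105079]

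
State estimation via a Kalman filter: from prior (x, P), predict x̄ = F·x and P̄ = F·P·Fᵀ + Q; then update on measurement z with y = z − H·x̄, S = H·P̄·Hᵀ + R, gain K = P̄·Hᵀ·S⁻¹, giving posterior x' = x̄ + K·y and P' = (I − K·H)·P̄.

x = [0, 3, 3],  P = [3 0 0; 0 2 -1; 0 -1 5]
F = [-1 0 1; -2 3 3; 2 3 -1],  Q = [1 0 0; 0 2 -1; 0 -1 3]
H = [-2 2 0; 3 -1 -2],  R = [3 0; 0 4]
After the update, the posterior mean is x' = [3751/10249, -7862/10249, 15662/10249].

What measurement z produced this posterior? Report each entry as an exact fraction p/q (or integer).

x̄ = F·x = [3, 18, 6]
P̄ = F·P·Fᵀ + Q = [9 18 -14; 18 59 -16; -14 -16 44]
S = H·P̄·Hᵀ + R = [131 -20; -20 316]
K = P̄·Hᵀ·S⁻¹ = [1607/10249 5207/40996; 6613/10249 5177/40996; -886/10249 -7507/20498]
x' − x̄ = [-26996/10249, -192344/10249, -45832/10249] = K·y
y = (KᵀK)⁻¹·Kᵀ·(x' − x̄) = [-33, 20]
z = y + H·x̄ = [-33, 20] + [30, -21] = [-3, -1]

z = [-3, -1]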